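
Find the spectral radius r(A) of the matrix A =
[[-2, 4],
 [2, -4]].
r(A) = 6

The eigenvalues of A are the roots of its characteristic polynomial. With M = A (coefficients from the trace and determinant):
  p(λ) = det(λ I - M) = λ^2 + 6λ.
For λ^2 + 6λ the discriminant is 36. It is a perfect square (6^2), so the roots are rational: λ = (-6 ± 6)/2 = 0, -6.
Thus the eigenvalues (to 4 decimals) are 0 (modulus 0); -6 (modulus 6). The spectral radius is the largest modulus: r(A) = 6. (Cross-check: r(A) ≤ ||A||_2 ≈ 6.3246; equality holds whenever A is normal, though it can also hold for some non-normal A.)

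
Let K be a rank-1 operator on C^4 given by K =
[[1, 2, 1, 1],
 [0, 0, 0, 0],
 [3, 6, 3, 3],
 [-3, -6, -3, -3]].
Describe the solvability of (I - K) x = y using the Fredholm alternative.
(I - K) is singular (det(I - K) = 0, i.e. 1 ∈ sigma(K)). (I - K) x = y is solvable iff y ⊥ ker((I - K)^*) = span{(1, 2, 1, 1)}, i.e. iff y_1 + 2y_2 + y_3 + y_4 = 0. When solvable, the solutions are x = y + c·(1, 0, 3, -3), c arbitrary (ker(I - K) = span{(1, 0, 3, -3)}, dimension 1).

K has rank 1, so it is an outer product K = u v^T: every row of K is a multiple of one row vector. Reading off the entries, u = (1, 0, 3, -3) and v = (1, 2, 1, 1) (row i of K equals u_i·v^T). A rank-one matrix u v^T satisfies K u = u (v·u) and kills the (3)-dimensional subspace v^⊥, so its characteristic polynomial is lambda^3 (lambda - v·u) with v·u = tr K = 1. Hence the eigenvalues of I - K are 1 (multiplicity 3) and 1 - (1) = 0, so det(I - K) = 0. (Direct check: I - K =
[[0, -2, -1, -1],
 [0, 1, 0, 0],
 [-3, -6, -2, -3],
 [3, 6, 3, 4]]
has determinant 0.) So 1 is an eigenvalue of K and (I - K) is not invertible. The finite-dimensional Fredholm alternative says: either (I - K) is invertible, or ker(I - K) ≠ {0} and then range(I - K) = ker((I - K)^*)^⊥, with dim ker(I - K) = dim ker((I - K)^*). We are in the second case, so we need both kernels. Kernel of I - K: (I - K) u = u - u (v·u) = u - u = 0, so ker(I - K) = span{u} = span{(1, 0, 3, -3)} (it is exactly 1-dimensional because rank(I - K) = 3). Kernel of the adjoint: K is real, so (I - K)^* = I - K^T = I - v u^T, and (I - v u^T) v = v - v (u·v) = 0; hence ker((I - K)^*) = span{v} = span{(1, 2, 1, 1)}. Therefore (I - K) x = y is solvable iff <y, v> = 0, i.e. iff y_1 + 2y_2 + y_3 + y_4 = 0. When this holds, K y = u (v·y) = 0, so (I - K) y = y and x = y is a particular solution; the full solution set is the line x = y + c·u = y + c·(1, 0, 3, -3), c ∈ C.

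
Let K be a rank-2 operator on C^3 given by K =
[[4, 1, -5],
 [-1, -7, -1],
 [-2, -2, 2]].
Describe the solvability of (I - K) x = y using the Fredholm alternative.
(I - K) is invertible (det(I - K) = -43 ≠ 0), so for every y in C^3 the equation (I - K) x = y has a unique solution.

K has rank 2 and factors as K = U V^T = u1 v1^T + u2 v2^T with u1 = (3, -3, -2), v1 = (1, 1, -1), u2 = (1, 2, 0), v2 = (1, -2, -2) (multiplying out reproduces the displayed K). The nonzero eigenvalues of U V^T coincide with those of the 2 x 2 matrix G = V^T U = [[v1·u1, v1·u2], [v2·u1, v2·u2]] = [[2, 3], [13, -3]], and by the Sylvester determinant identity det(I_3 - U V^T) = det(I_2 - V^T U) = det([[-1, -3], [-13, 4]]) = (-1)(4) - (-3)(-13) = -43. (Direct check: I - K =
[[-3, -1, 5],
 [1, 8, 1],
 [2, 2, -1]]
has determinant -43.) The finite-dimensional Fredholm alternative says: either (I - K) is invertible, or ker(I - K) ≠ {0} and then range(I - K) = ker((I - K)^*)^⊥, with dim ker(I - K) = dim ker((I - K)^*). Since det(I - K) ≠ 0, 1 is not an eigenvalue of K and ker(I - K) = {0}, so we are in the first case: for every y there is a unique x = (I - K)^(-1) y. (Explicitly, by the Woodbury identity, (I - U V^T)^(-1) = I + U (I_2 - G)^(-1) V^T.)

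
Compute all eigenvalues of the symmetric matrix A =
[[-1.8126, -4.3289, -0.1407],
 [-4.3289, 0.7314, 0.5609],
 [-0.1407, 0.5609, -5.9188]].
sigma(A) ≈ {-6, -5, 4}

A is real symmetric, so its spectrum consists of real eigenvalues. Expanding the characteristic polynomial of the displayed matrix gives
  det(λ I - A) = p(λ) = λ^3 + (7)λ^2 + (-14)λ + (-120).
Solving p(λ) = 0 yields eigenvalues ≈ -6, -5, 4. (A is shown rounded to 4 decimals, so these recover the underlying integer eigenvalues to within that precision.)
Verification: the trace of A = -7 equals the sum of eigenvalues -7, and det(A) ≈ 120.0004 matches the eigenvalue product 120.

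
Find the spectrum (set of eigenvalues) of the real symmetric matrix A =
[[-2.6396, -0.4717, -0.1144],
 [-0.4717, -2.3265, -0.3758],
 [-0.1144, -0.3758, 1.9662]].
sigma(A) ≈ {-3, -2, 2}

A is real symmetric, so its spectrum consists of real eigenvalues. Expanding the characteristic polynomial of the displayed matrix gives
  det(λ I - A) = p(λ) = λ^3 + (3)λ^2 + (-4)λ + (-12).
Solving p(λ) = 0 yields eigenvalues ≈ -3, -2, 2. (A is shown rounded to 4 decimals, so these recover the underlying integer eigenvalues to within that precision.)
Verification: the trace of A = -3 equals the sum of eigenvalues -3, and det(A) ≈ 11.9997 matches the eigenvalue product 12.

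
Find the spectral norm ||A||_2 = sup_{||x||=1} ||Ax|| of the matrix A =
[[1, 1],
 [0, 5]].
||A||_2 = sqrt((27 + sqrt(629))/2) ≈ 5.1029 (= sqrt(largest eigenvalue of A^T A))

||A||_2 = sigma_max(A) = sqrt(lambda_max(A^T A)). Form the symmetric matrix M = A^T A =
[[1, 1],
 [1, 26]].
Its characteristic polynomial (trace, determinant of M give the coefficients) is
  p(λ) = det(λ I - M) = λ^2 - 27λ + 25.
For λ^2 - 27λ + 25 the discriminant is 629. It is nonnegative but not a perfect square, so the roots are real and irrational: λ = (27 ± sqrt(629))/2 ≈ 26.0399, 0.9601.
So the eigenvalues of A^T A are ≈ 0.9601, 26.0399 (all ≥ 0, as they must be for A^T A). The largest is λ_max = (27 + sqrt(629))/2 ≈ 26.0399, hence ||A||_2 = sqrt(λ_max) = sqrt((27 + sqrt(629))/2) ≈ 5.1029.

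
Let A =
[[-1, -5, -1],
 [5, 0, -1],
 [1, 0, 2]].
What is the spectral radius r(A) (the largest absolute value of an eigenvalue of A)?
r(A) ≈ 5.127

The eigenvalues of A are the roots of its characteristic polynomial. With M = A (coefficients from the trace, the sum of principal 2x2 minors, and det A):
  p(λ) = det(λ I - M) = λ^3 - λ^2 + 24λ - 55.
No integer candidate from the rational root theorem (±divisors of 55) is a root, so the roots are irrational. The cubic discriminant is Δ = -112855 < 0, so there is one real root and a complex-conjugate pair. p(2) = -3 and p(3) = 35 have opposite signs, so a root lies in (2, 3); Newton's method refines it to λ ≈ 2.0924. Dividing out (λ - (2.0924)) leaves approximately λ^2 + 1.0924λ + 26.2857. For λ^2 + 1.0924λ + 26.2857 the discriminant is -103.9495. It is negative, so the remaining roots are the complex-conjugate pair λ ≈ -0.5462 ± 5.0978i. Their product equals the constant term, so |λ|^2 ≈ 26.2857 and |λ| ≈ 5.127.
Thus the eigenvalues (to 4 decimals) are 2.0924 (modulus 2.0924); -0.5462 ± 5.0978i (modulus 5.127). The spectral radius is the largest modulus: r(A) ≈ 5.127. (Cross-check: r(A) ≤ ||A||_2 ≈ 5.5871; equality holds whenever A is normal, though it can also hold for some non-normal A.)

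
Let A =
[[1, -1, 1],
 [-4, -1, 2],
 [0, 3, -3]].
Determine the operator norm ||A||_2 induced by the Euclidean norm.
||A||_2 ≈ 5.387 (= sqrt(largest eigenvalue of A^T A))

||A||_2 = sigma_max(A) = sqrt(lambda_max(A^T A)). Form the symmetric matrix M = A^T A =
[[17, 3, -7],
 [3, 11, -12],
 [-7, -12, 14]].
Its characteristic polynomial (trace, sum of principal 2x2 minors, determinant of M give the coefficients) is
  p(λ) = det(λ I - M) = λ^3 - 42λ^2 + 377λ - 9.
No integer candidate from the rational root theorem (±divisors of 9) is a root, so the roots are irrational. The cubic discriminant is Δ = 36280777 > 0, so there are three distinct real roots. p(0) = -9 and p(1) = 327 have opposite signs, so a root lies in (0, 1); Newton's method refines it to λ ≈ 0.0239. p(12) = 195 and p(13) = -9 have opposite signs, so a root lies in (12, 13); Newton's method refines it to λ ≈ 12.9567. p(29) = -9 and p(30) = 501 have opposite signs, so a root lies in (29, 30); Newton's method refines it to λ ≈ 29.0194. Check (Vieta): the three roots sum to 42, matching tr M = 42.
So the eigenvalues of A^T A are ≈ 0.0239, 12.9567, 29.0194 (all ≥ 0, as they must be for A^T A). The largest is λ_max ≈ 29.0194, hence ||A||_2 = sqrt(λ_max) ≈ 5.387.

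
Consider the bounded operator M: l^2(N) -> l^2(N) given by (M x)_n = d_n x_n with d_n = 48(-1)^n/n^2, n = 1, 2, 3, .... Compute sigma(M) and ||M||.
sigma(M) = {48(-1)^n/n^2 : n ≥ 1} ∪ {0}; ||M|| = 48

A bounded diagonal operator on l^2 with diagonal entries d_n has spectrum equal to the closure of {d_n : n ≥ 1}: every d_n is an eigenvalue (with eigenvector e_n), so {d_n} ⊂ sigma(M); the spectrum is closed, so its closure is too; and for lambda not in the closure, (M - lambda I) has bounded inverse (the diagonal entries 1/(d_n - lambda) are bounded). For our sequence d_n = 48(-1)^n/n^2, n = 1, 2, 3, ...:
  - {d_n} = {48(-1)^n/n^2 : n ≥ 1}; the only limit point is 0
  - closure = {48(-1)^n/n^2 : n ≥ 1} ∪ {0}
For the norm: a diagonal operator has ||M|| = sup_n |d_n|. Here |d_n| = 48/n^2 is decreasing, so sup_n |d_n| = |d_1| = 48. So ||M|| = 48.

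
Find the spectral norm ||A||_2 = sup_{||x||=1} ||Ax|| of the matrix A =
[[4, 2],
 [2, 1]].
||A||_2 = 5 (= sqrt(largest eigenvalue of A^T A))

||A||_2 = sigma_max(A) = sqrt(lambda_max(A^T A)). Form the symmetric matrix M = A^T A =
[[20, 10],
 [10, 5]].
Its characteristic polynomial (trace, determinant of M give the coefficients) is
  p(λ) = det(λ I - M) = λ^2 - 25λ.
For λ^2 - 25λ the discriminant is 625. It is a perfect square (25^2), so the roots are rational: λ = (25 ± 25)/2 = 25, 0.
So the eigenvalues of A^T A are ≈ 0, 25 (all ≥ 0, as they must be for A^T A). The largest is λ_max = 25, hence ||A||_2 = sqrt(λ_max) = 5.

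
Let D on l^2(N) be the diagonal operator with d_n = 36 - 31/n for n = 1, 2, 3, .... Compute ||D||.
||D|| = 36

For a diagonal operator on l^2 with entries d_n, ||D|| = sup_n |d_n|. Here d_1 = 5, d_2 = 41/2, ..., and d_n = 36 - 31/n increases monotonically toward 36. All terms lie in [5, 36), so |d_n| = d_n and the supremum is the limit 36, which is not attained by any individual d_n. Hence ||D|| = 36.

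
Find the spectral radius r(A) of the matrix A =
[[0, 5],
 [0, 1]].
r(A) = 1

The eigenvalues of A are the roots of its characteristic polynomial. With M = A (coefficients from the trace and determinant):
  p(λ) = det(λ I - M) = λ^2 - λ.
For λ^2 - λ the discriminant is 1. It is a perfect square (1^2), so the roots are rational: λ = (1 ± 1)/2 = 1, 0.
Thus the eigenvalues (to 4 decimals) are 1 (modulus 1); 0 (modulus 0). The spectral radius is the largest modulus: r(A) = 1. (Cross-check: r(A) ≤ ||A||_2 ≈ 5.099; equality holds whenever A is normal, though it can also hold for some non-normal A.)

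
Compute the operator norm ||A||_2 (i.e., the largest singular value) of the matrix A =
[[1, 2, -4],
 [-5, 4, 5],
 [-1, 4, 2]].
||A||_2 ≈ 9.2523 (= sqrt(largest eigenvalue of A^T A))

||A||_2 = sigma_max(A) = sqrt(lambda_max(A^T A)). Form the symmetric matrix M = A^T A =
[[27, -22, -31],
 [-22, 36, 20],
 [-31, 20, 45]].
Its characteristic polynomial (trace, sum of principal 2x2 minors, determinant of M give the coefficients) is
  p(λ) = det(λ I - M) = λ^3 - 108λ^2 + 1962λ - 3844.
No integer candidate from the rational root theorem (±divisors of 3844) is a root, so the roots are irrational. The cubic discriminant is Δ = 9582693552 > 0, so there are three distinct real roots. p(2) = -344 and p(3) = 1097 have opposite signs, so a root lies in (2, 3); Newton's method refines it to λ ≈ 2.2265. p(20) = 196 and p(21) = -1009 have opposite signs, so a root lies in (20, 21); Newton's method refines it to λ ≈ 20.1681. p(85) = -3249 and p(86) = 2176 have opposite signs, so a root lies in (85, 86); Newton's method refines it to λ ≈ 85.6054. Check (Vieta): the three roots sum to 108, matching tr M = 108.
So the eigenvalues of A^T A are ≈ 2.2265, 20.1681, 85.6054 (all ≥ 0, as they must be for A^T A). The largest is λ_max ≈ 85.6054, hence ||A||_2 = sqrt(λ_max) ≈ 9.2523.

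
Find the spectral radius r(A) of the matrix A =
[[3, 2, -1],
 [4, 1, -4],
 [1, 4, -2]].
r(A) ≈ 3.5952

The eigenvalues of A are the roots of its characteristic polynomial. With M = A (coefficients from the trace, the sum of principal 2x2 minors, and det A):
  p(λ) = det(λ I - M) = λ^3 - 2λ^2 + 4λ - 35.
No integer candidate from the rational root theorem (±divisors of 35) is a root, so the roots are irrational. The cubic discriminant is Δ = -29347 < 0, so there is one real root and a complex-conjugate pair. p(3) = -14 and p(4) = 13 have opposite signs, so a root lies in (3, 4); Newton's method refines it to λ ≈ 3.5952. Dividing out (λ - (3.5952)) leaves approximately λ^2 + 1.5952λ + 9.7352. For λ^2 + 1.5952λ + 9.7352 the discriminant is -36.3959. It is negative, so the remaining roots are the complex-conjugate pair λ ≈ -0.7976 ± 3.0165i. Their product equals the constant term, so |λ|^2 ≈ 9.7352 and |λ| ≈ 3.1201.
Thus the eigenvalues (to 4 decimals) are 3.5952 (modulus 3.5952); -0.7976 ± 3.0165i (modulus 3.1201). The spectral radius is the largest modulus: r(A) ≈ 3.5952. (Cross-check: r(A) ≤ ||A||_2 ≈ 7.4741; equality holds whenever A is normal, though it can also hold for some non-normal A.)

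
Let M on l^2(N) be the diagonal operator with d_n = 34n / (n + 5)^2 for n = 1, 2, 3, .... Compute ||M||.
||M|| = 17/10 (attained at n = 5)

For M diagonal, ||M|| = sup_n |d_n|. Treat f(x) = 34x / (x + 5)^2 for real x > 0. By the quotient rule, f'(x) = 34(5 - x)/(x + 5)^3, which is positive for x < 5 and negative for x > 5. So f has a unique maximum at x = 5, and since 5 is a positive integer, the supremum over n ≥ 1 is attained at n = 5: d_5 = 34·5/(5 + 5)^2 = 34·5/100 = 17/10. Hence ||M|| = 17/10.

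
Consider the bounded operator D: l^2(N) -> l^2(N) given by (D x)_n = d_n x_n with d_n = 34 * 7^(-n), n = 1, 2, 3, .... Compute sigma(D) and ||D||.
sigma(D) = {34 * 7^(-n) : n ≥ 1} ∪ {0}; ||D|| = 34/7

A bounded diagonal operator on l^2 with diagonal entries d_n has spectrum equal to the closure of {d_n : n ≥ 1}: every d_n is an eigenvalue (with eigenvector e_n), so {d_n} ⊂ sigma(D); the spectrum is closed, so its closure is too; and for lambda not in the closure, (D - lambda I) has bounded inverse (the diagonal entries 1/(d_n - lambda) are bounded). For our sequence d_n = 34 * 7^(-n), n = 1, 2, 3, ...:
  - {d_n} = {34 * 7^(-n) : n ≥ 1}; the only limit point is 0
  - closure = {34 * 7^(-n) : n ≥ 1} ∪ {0}
For the norm: a diagonal operator has ||D|| = sup_n |d_n|. Here d_n = 34 * 7^(-n) is positive and decreasing, so sup_n |d_n| = d_1 = 34/7. So ||D|| = 34/7.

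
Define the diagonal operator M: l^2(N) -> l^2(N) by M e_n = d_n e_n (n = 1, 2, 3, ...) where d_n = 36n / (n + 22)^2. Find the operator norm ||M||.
||M|| = 9/22 (attained at n = 22)

For M diagonal, ||M|| = sup_n |d_n|. Treat f(x) = 36x / (x + 22)^2 for real x > 0. By the quotient rule, f'(x) = 36(22 - x)/(x + 22)^3, which is positive for x < 22 and negative for x > 22. So f has a unique maximum at x = 22, and since 22 is a positive integer, the supremum over n ≥ 1 is attained at n = 22: d_22 = 36·22/(22 + 22)^2 = 36·22/1936 = 9/22. Hence ||M|| = 9/22.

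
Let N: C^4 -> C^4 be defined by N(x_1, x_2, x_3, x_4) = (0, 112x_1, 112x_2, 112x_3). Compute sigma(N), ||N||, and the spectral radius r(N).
sigma(N) = {0}; ||N|| = 112; r(N) = 0. (N is nilpotent with N^4 = 0.)

On C^4, N is a strictly lower-triangular matrix with 112 on the subdiagonal and zeros elsewhere, so its characteristic polynomial is lambda^4 and every eigenvalue is 0: sigma(N) = {0}. For the operator norm, N e_i = 112e_{i+1} for i = 1, ..., 3 and N e_4 = 0, so the singular values of N are 112 (with multiplicity 3) and 0; hence ||N|| = 112. The spectral radius r(N) = max|lambda| = 0. Note ||N|| > r(N) — characteristic of non-normal nilpotent operators. Indeed N^4 = 0.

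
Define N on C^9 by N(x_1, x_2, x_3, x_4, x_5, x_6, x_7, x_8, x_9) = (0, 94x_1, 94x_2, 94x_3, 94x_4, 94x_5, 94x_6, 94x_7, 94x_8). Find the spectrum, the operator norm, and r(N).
sigma(N) = {0}; ||N|| = 94; r(N) = 0. (N is nilpotent with N^9 = 0.)

On C^9, N is a strictly lower-triangular matrix with 94 on the subdiagonal and zeros elsewhere, so its characteristic polynomial is lambda^9 and every eigenvalue is 0: sigma(N) = {0}. For the operator norm, N e_i = 94e_{i+1} for i = 1, ..., 8 and N e_9 = 0, so the singular values of N are 94 (with multiplicity 8) and 0; hence ||N|| = 94. The spectral radius r(N) = max|lambda| = 0. Note ||N|| > r(N) — characteristic of non-normal nilpotent operators. Indeed N^9 = 0.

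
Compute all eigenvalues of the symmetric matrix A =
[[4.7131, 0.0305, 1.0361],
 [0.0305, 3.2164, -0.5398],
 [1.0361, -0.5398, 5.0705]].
sigma(A) ≈ {3, 4, 6}

A is real symmetric, so its spectrum consists of real eigenvalues. Expanding the characteristic polynomial of the displayed matrix gives
  det(λ I - A) = p(λ) = λ^3 + (-13)λ^2 + (54)λ + (-72).
Solving p(λ) = 0 yields eigenvalues ≈ 3, 4, 6. (A is shown rounded to 4 decimals, so these recover the underlying integer eigenvalues to within that precision.)
Verification: the trace of A = 13 equals the sum of eigenvalues 13, and det(A) ≈ 71.9998 matches the eigenvalue product 72.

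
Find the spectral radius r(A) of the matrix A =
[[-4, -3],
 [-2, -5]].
r(A) = 7

The eigenvalues of A are the roots of its characteristic polynomial. With M = A (coefficients from the trace and determinant):
  p(λ) = det(λ I - M) = λ^2 + 9λ + 14.
For λ^2 + 9λ + 14 the discriminant is 25. It is a perfect square (5^2), so the roots are rational: λ = (-9 ± 5)/2 = -2, -7.
Thus the eigenvalues (to 4 decimals) are -2 (modulus 2); -7 (modulus 7). The spectral radius is the largest modulus: r(A) = 7. (Cross-check: r(A) ≤ ||A||_2 ≈ 7.0772; equality holds whenever A is normal, though it can also hold for some non-normal A.)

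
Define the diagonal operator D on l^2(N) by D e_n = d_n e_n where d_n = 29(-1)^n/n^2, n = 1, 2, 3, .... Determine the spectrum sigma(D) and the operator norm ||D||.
sigma(D) = {29(-1)^n/n^2 : n ≥ 1} ∪ {0}; ||D|| = 29

A bounded diagonal operator on l^2 with diagonal entries d_n has spectrum equal to the closure of {d_n : n ≥ 1}: every d_n is an eigenvalue (with eigenvector e_n), so {d_n} ⊂ sigma(D); the spectrum is closed, so its closure is too; and for lambda not in the closure, (D - lambda I) has bounded inverse (the diagonal entries 1/(d_n - lambda) are bounded). For our sequence d_n = 29(-1)^n/n^2, n = 1, 2, 3, ...:
  - {d_n} = {29(-1)^n/n^2 : n ≥ 1}; the only limit point is 0
  - closure = {29(-1)^n/n^2 : n ≥ 1} ∪ {0}
For the norm: a diagonal operator has ||D|| = sup_n |d_n|. Here |d_n| = 29/n^2 is decreasing, so sup_n |d_n| = |d_1| = 29. So ||D|| = 29.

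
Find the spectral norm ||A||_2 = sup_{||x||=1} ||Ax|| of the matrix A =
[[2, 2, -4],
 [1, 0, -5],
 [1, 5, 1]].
||A||_2 ≈ 6.8843 (= sqrt(largest eigenvalue of A^T A))

||A||_2 = sigma_max(A) = sqrt(lambda_max(A^T A)). Form the symmetric matrix M = A^T A =
[[6, 9, -12],
 [9, 29, -3],
 [-12, -3, 42]].
Its characteristic polynomial (trace, sum of principal 2x2 minors, determinant of M give the coefficients) is
  p(λ) = det(λ I - M) = λ^3 - 77λ^2 + 1410λ - 324.
No integer candidate from the rational root theorem (±divisors of 324) is a root, so the roots are irrational. The cubic discriminant is Δ = 613240020 > 0, so there are three distinct real roots. p(0) = -324 and p(1) = 1010 have opposite signs, so a root lies in (0, 1); Newton's method refines it to λ ≈ 0.2327. p(29) = 198 and p(30) = -324 have opposite signs, so a root lies in (29, 30); Newton's method refines it to λ ≈ 29.3742. p(47) = -324 and p(48) = 540 have opposite signs, so a root lies in (47, 48); Newton's method refines it to λ ≈ 47.3931. Check (Vieta): the three roots sum to 77, matching tr M = 77.
So the eigenvalues of A^T A are ≈ 0.2327, 29.3742, 47.3931 (all ≥ 0, as they must be for A^T A). The largest is λ_max ≈ 47.3931, hence ||A||_2 = sqrt(λ_max) ≈ 6.8843.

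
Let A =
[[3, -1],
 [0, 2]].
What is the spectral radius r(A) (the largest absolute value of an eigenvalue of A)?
r(A) = 3

The eigenvalues of A are the roots of its characteristic polynomial. With M = A (coefficients from the trace and determinant):
  p(λ) = det(λ I - M) = λ^2 - 5λ + 6.
For λ^2 - 5λ + 6 the discriminant is 1. It is a perfect square (1^2), so the roots are rational: λ = (5 ± 1)/2 = 3, 2.
Thus the eigenvalues (to 4 decimals) are 3 (modulus 3); 2 (modulus 2). The spectral radius is the largest modulus: r(A) = 3. (Cross-check: r(A) ≤ ||A||_2 ≈ 3.2566; equality holds whenever A is normal, though it can also hold for some non-normal A.)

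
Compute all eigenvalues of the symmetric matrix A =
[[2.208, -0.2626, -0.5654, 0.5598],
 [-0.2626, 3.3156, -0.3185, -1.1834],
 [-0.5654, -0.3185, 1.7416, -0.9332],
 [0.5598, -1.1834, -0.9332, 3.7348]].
sigma(A) ≈ {1, 2, 3, 5}

A is real symmetric, so its spectrum consists of real eigenvalues. Expanding the characteristic polynomial of the displayed matrix gives
  det(λ I - A) = p(λ) = λ^4 + (-11)λ^3 + (41)λ^2 + (-61)λ + (30).
Solving p(λ) = 0 yields eigenvalues ≈ 1, 2, 3, 5. (A is shown rounded to 4 decimals, so these recover the underlying integer eigenvalues to within that precision.)
Verification: the trace of A = 11 equals the sum of eigenvalues 11, and det(A) ≈ 30.0003 matches the eigenvalue product 30.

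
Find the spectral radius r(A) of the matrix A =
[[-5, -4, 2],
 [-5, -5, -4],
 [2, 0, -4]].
r(A) ≈ 9.1192

The eigenvalues of A are the roots of its characteristic polynomial. With M = A (coefficients from the trace, the sum of principal 2x2 minors, and det A):
  p(λ) = det(λ I - M) = λ^3 + 14λ^2 + 41λ - 32.
No integer candidate from the rational root theorem (±divisors of 32) is a root, so the roots are irrational. The cubic discriminant is Δ = 46752 > 0, so there are three distinct real roots. p(-10) = -42 and p(-9) = 4 have opposite signs, so a root lies in (-10, -9); Newton's method refines it to λ ≈ -9.1192. p(-6) = 10 and p(-5) = -12 have opposite signs, so a root lies in (-6, -5); Newton's method refines it to λ ≈ -5.5169. p(0) = -32 and p(1) = 24 have opposite signs, so a root lies in (0, 1); Newton's method refines it to λ ≈ 0.6361. Check (Vieta): the three roots sum to -14, matching tr M = -14.
Thus the eigenvalues (to 4 decimals) are -9.1192 (modulus 9.1192); -5.5169 (modulus 5.5169); 0.6361 (modulus 0.6361). The spectral radius is the largest modulus: r(A) ≈ 9.1192. (Cross-check: r(A) ≤ ||A||_2 ≈ 9.7203; equality holds whenever A is normal, though it can also hold for some non-normal A.)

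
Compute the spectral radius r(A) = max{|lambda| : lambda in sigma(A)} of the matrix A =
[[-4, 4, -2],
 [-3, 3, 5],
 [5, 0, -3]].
r(A) ≈ 6.1804

The eigenvalues of A are the roots of its characteristic polynomial. With M = A (coefficients from the trace, the sum of principal 2x2 minors, and det A):
  p(λ) = det(λ I - M) = λ^3 + 4λ^2 + 13λ - 130.
No integer candidate from the rational root theorem (±divisors of 130) is a root, so the roots are irrational. The cubic discriminant is Δ = -550784 < 0, so there is one real root and a complex-conjugate pair. p(3) = -28 and p(4) = 50 have opposite signs, so a root lies in (3, 4); Newton's method refines it to λ ≈ 3.4034. Dividing out (λ - (3.4034)) leaves approximately λ^2 + 7.4034λ + 38.1969. For λ^2 + 7.4034λ + 38.1969 the discriminant is -97.9771. It is negative, so the remaining roots are the complex-conjugate pair λ ≈ -3.7017 ± 4.9492i. Their product equals the constant term, so |λ|^2 ≈ 38.1969 and |λ| ≈ 6.1804.
Thus the eigenvalues (to 4 decimals) are 3.4034 (modulus 3.4034); -3.7017 ± 4.9492i (modulus 6.1804). The spectral radius is the largest modulus: r(A) ≈ 6.1804. (Cross-check: r(A) ≤ ||A||_2 ≈ 8.8375; equality holds whenever A is normal, though it can also hold for some non-normal A.)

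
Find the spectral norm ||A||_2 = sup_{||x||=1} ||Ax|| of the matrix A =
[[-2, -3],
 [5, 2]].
||A||_2 = sqrt((42 + sqrt(1280))/2) ≈ 6.2361 (= sqrt(largest eigenvalue of A^T A))

||A||_2 = sigma_max(A) = sqrt(lambda_max(A^T A)). Form the symmetric matrix M = A^T A =
[[29, 16],
 [16, 13]].
Its characteristic polynomial (trace, determinant of M give the coefficients) is
  p(λ) = det(λ I - M) = λ^2 - 42λ + 121.
For λ^2 - 42λ + 121 the discriminant is 1280. It is nonnegative but not a perfect square, so the roots are real and irrational: λ = (42 ± sqrt(1280))/2 ≈ 38.8885, 3.1115.
So the eigenvalues of A^T A are ≈ 3.1115, 38.8885 (all ≥ 0, as they must be for A^T A). The largest is λ_max = (42 + sqrt(1280))/2 ≈ 38.8885, hence ||A||_2 = sqrt(λ_max) = sqrt((42 + sqrt(1280))/2) ≈ 6.2361.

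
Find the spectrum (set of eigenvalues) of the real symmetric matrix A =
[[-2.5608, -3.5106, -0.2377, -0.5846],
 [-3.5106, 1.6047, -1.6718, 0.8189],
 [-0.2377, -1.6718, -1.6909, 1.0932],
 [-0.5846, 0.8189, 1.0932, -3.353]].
sigma(A) ≈ {-5, -4, -1, 4}

A is real symmetric, so its spectrum consists of real eigenvalues. Expanding the characteristic polynomial of the displayed matrix gives
  det(λ I - A) = p(λ) = λ^4 + (6)λ^3 + (-11)λ^2 + (-96.0012)λ + (-79.9973).
Solving p(λ) = 0 yields eigenvalues ≈ -5, -4, -1, 4. (A is shown rounded to 4 decimals, so these recover the underlying integer eigenvalues to within that precision.)
Verification: the trace of A = -6 equals the sum of eigenvalues -6, and det(A) ≈ -79.9973 matches the eigenvalue product -80.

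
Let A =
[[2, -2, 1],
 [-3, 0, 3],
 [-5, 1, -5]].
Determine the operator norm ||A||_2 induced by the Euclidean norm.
||A||_2 ≈ 7.5528 (= sqrt(largest eigenvalue of A^T A))

||A||_2 = sigma_max(A) = sqrt(lambda_max(A^T A)). Form the symmetric matrix M = A^T A =
[[38, -9, 18],
 [-9, 5, -7],
 [18, -7, 35]].
Its characteristic polynomial (trace, sum of principal 2x2 minors, determinant of M give the coefficients) is
  p(λ) = det(λ I - M) = λ^3 - 78λ^2 + 1241λ - 2601.
No integer candidate from the rational root theorem (±divisors of 2601) is a root, so the roots are irrational. The cubic discriminant is Δ = 1136880049 > 0, so there are three distinct real roots. p(2) = -423 and p(3) = 447 have opposite signs, so a root lies in (2, 3); Newton's method refines it to λ ≈ 2.466. p(18) = 297 and p(19) = -321 have opposite signs, so a root lies in (18, 19); Newton's method refines it to λ ≈ 18.4897. p(57) = -93 and p(58) = 2097 have opposite signs, so a root lies in (57, 58); Newton's method refines it to λ ≈ 57.0443. Check (Vieta): the three roots sum to 78, matching tr M = 78.
So the eigenvalues of A^T A are ≈ 2.466, 18.4897, 57.0443 (all ≥ 0, as they must be for A^T A). The largest is λ_max ≈ 57.0443, hence ||A||_2 = sqrt(λ_max) ≈ 7.5528.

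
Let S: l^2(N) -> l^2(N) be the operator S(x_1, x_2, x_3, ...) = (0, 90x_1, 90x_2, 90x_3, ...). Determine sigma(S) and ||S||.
sigma(S) = closed disk {z in C : |z| ≤ 90}; ||S|| = 90

Note S = 90·U where U is the unit right shift (U x)_k = x_{k-1} (with x_0 := 0); so ||S|| = 90||U|| and sigma(S) = 90·sigma(U). ||S x||^2 = sum_{k≥1} |90x_k|^2 = 8100||x||^2, so ||S|| = 90 and sigma(S) ⊂ {|z| ≤ 90}. For any |lambda| < 90, the equation (S - lambda I) x = 0 forces x_1 = 0, then 90x_k = lambda x_{k+1} ⇒ x = 0, so S has no eigenvalues. But (S - lambda I) is not surjective for |lambda| < 90: solving (S - lambda I) x = e_1 would require x_n proportional to (lambda/90)^(-n), which is not in l^2. So every |lambda| < 90 lies in the residual spectrum. The boundary |lambda| = 90 is in the approximate point spectrum (the spectrum is closed). Hence sigma(S) is the closed disk of radius 90.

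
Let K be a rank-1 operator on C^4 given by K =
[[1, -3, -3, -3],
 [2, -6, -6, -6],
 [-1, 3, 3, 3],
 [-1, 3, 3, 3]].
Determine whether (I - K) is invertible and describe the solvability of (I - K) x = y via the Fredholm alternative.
(I - K) is singular (det(I - K) = 0, i.e. 1 ∈ sigma(K)). (I - K) x = y is solvable iff y ⊥ ker((I - K)^*) = span{(1, -3, -3, -3)}, i.e. iff y_1 - 3y_2 - 3y_3 - 3y_4 = 0. When solvable, the solutions are x = y + c·(1, 2, -1, -1), c arbitrary (ker(I - K) = span{(1, 2, -1, -1)}, dimension 1).

K has rank 1, so it is an outer product K = u v^T: every row of K is a multiple of one row vector. Reading off the entries, u = (1, 2, -1, -1) and v = (1, -3, -3, -3) (row i of K equals u_i·v^T). A rank-one matrix u v^T satisfies K u = u (v·u) and kills the (3)-dimensional subspace v^⊥, so its characteristic polynomial is lambda^3 (lambda - v·u) with v·u = tr K = 1. Hence the eigenvalues of I - K are 1 (multiplicity 3) and 1 - (1) = 0, so det(I - K) = 0. (Direct check: I - K =
[[0, 3, 3, 3],
 [-2, 7, 6, 6],
 [1, -3, -2, -3],
 [1, -3, -3, -2]]
has determinant 0.) So 1 is an eigenvalue of K and (I - K) is not invertible. The finite-dimensional Fredholm alternative says: either (I - K) is invertible, or ker(I - K) ≠ {0} and then range(I - K) = ker((I - K)^*)^⊥, with dim ker(I - K) = dim ker((I - K)^*). We are in the second case, so we need both kernels. Kernel of I - K: (I - K) u = u - u (v·u) = u - u = 0, so ker(I - K) = span{u} = span{(1, 2, -1, -1)} (it is exactly 1-dimensional because rank(I - K) = 3). Kernel of the adjoint: K is real, so (I - K)^* = I - K^T = I - v u^T, and (I - v u^T) v = v - v (u·v) = 0; hence ker((I - K)^*) = span{v} = span{(1, -3, -3, -3)}. Therefore (I - K) x = y is solvable iff <y, v> = 0, i.e. iff y_1 - 3y_2 - 3y_3 - 3y_4 = 0. When this holds, K y = u (v·y) = 0, so (I - K) y = y and x = y is a particular solution; the full solution set is the line x = y + c·u = y + c·(1, 2, -1, -1), c ∈ C.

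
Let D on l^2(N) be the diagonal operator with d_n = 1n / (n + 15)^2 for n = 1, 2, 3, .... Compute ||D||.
||D|| = 1/60 (attained at n = 15)

For D diagonal, ||D|| = sup_n |d_n|. Treat f(x) = 1x / (x + 15)^2 for real x > 0. By the quotient rule, f'(x) = 1(15 - x)/(x + 15)^3, which is positive for x < 15 and negative for x > 15. So f has a unique maximum at x = 15, and since 15 is a positive integer, the supremum over n ≥ 1 is attained at n = 15: d_15 = 1·15/(15 + 15)^2 = 1·15/900 = 1/60. Hence ||D|| = 1/60.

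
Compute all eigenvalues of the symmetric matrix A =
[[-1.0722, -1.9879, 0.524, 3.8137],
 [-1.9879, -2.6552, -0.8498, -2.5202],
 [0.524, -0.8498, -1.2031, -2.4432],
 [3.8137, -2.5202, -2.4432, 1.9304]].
sigma(A) ≈ {-5, -4, 0, 6}

A is real symmetric, so its spectrum consists of real eigenvalues. Expanding the characteristic polynomial of the displayed matrix gives
  det(λ I - A) = p(λ) = λ^4 + (3)λ^3 + (-34)λ^2 + (-120.0029)λ + (-0.0029).
Solving p(λ) = 0 yields eigenvalues ≈ -5, -4, 0, 6. (A is shown rounded to 4 decimals, so these recover the underlying integer eigenvalues to within that precision.)
Verification: the trace of A = -3 equals the sum of eigenvalues -3, and det(A) ≈ -0.0029 matches the eigenvalue product 0.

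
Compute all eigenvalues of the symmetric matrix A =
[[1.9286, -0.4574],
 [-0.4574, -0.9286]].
sigma(A) ≈ {-1, 2}

A is real symmetric, so its spectrum consists of real eigenvalues. Expanding the characteristic polynomial of the displayed matrix gives
  det(λ I - A) = p(λ) = λ^2 + (-1)λ + (-2).
Solving p(λ) = 0 yields eigenvalues ≈ -1, 2. (A is shown rounded to 4 decimals, so these recover the underlying integer eigenvalues to within that precision.)
Verification: the trace of A = 1 equals the sum of eigenvalues 1, and det(A) ≈ -2.0001 matches the eigenvalue product -2.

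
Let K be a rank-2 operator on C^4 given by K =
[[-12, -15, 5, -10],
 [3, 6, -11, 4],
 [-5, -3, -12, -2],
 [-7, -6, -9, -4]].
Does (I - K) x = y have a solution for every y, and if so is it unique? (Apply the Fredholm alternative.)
(I - K) is invertible (det(I - K) = 68 ≠ 0), so for every y in C^4 the equation (I - K) x = y has a unique solution.

K has rank 2 and factors as K = U V^T = u1 v1^T + u2 v2^T with u1 = (2, 1, 3, 3), v1 = (-3, -3, -2, -2), u2 = (3, -3, -2, -1), v2 = (-2, -3, 3, -2) (multiplying out reproduces the displayed K). The nonzero eigenvalues of U V^T coincide with those of the 2 x 2 matrix G = V^T U = [[v1·u1, v1·u2], [v2·u1, v2·u2]] = [[-21, 6], [-4, -1]], and by the Sylvester determinant identity det(I_4 - U V^T) = det(I_2 - V^T U) = det([[22, -6], [4, 2]]) = (22)(2) - (-6)(4) = 68. (Direct check: I - K =
[[13, 15, -5, 10],
 [-3, -5, 11, -4],
 [5, 3, 13, 2],
 [7, 6, 9, 5]]
has determinant 68.) The finite-dimensional Fredholm alternative says: either (I - K) is invertible, or ker(I - K) ≠ {0} and then range(I - K) = ker((I - K)^*)^⊥, with dim ker(I - K) = dim ker((I - K)^*). Since det(I - K) ≠ 0, 1 is not an eigenvalue of K and ker(I - K) = {0}, so we are in the first case: for every y there is a unique x = (I - K)^(-1) y. (Explicitly, by the Woodbury identity, (I - U V^T)^(-1) = I + U (I_2 - G)^(-1) V^T.)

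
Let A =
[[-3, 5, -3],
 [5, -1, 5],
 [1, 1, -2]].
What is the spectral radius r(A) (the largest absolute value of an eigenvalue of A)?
r(A) ≈ 6.9348

The eigenvalues of A are the roots of its characteristic polynomial. With M = A (coefficients from the trace, the sum of principal 2x2 minors, and det A):
  p(λ) = det(λ I - M) = λ^3 + 6λ^2 - 16λ - 66.
No integer candidate from the rational root theorem (±divisors of 66) is a root, so the roots are irrational. The cubic discriminant is Δ = 79060 > 0, so there are three distinct real roots. p(-7) = -3 and p(-6) = 30 have opposite signs, so a root lies in (-7, -6); Newton's method refines it to λ ≈ -6.9348. p(-3) = 9 and p(-2) = -18 have opposite signs, so a root lies in (-3, -2); Newton's method refines it to λ ≈ -2.6528. p(3) = -33 and p(4) = 30 have opposite signs, so a root lies in (3, 4); Newton's method refines it to λ ≈ 3.5876. Check (Vieta): the three roots sum to -6, matching tr M = -6.
Thus the eigenvalues (to 4 decimals) are -6.9348 (modulus 6.9348); -2.6528 (modulus 2.6528); 3.5876 (modulus 3.5876). The spectral radius is the largest modulus: r(A) ≈ 6.9348. (Cross-check: r(A) ≤ ||A||_2 ≈ 9.1361; equality holds whenever A is normal, though it can also hold for some non-normal A.)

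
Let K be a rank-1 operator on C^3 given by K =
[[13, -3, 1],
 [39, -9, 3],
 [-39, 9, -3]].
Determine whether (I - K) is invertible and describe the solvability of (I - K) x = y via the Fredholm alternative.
(I - K) is singular (det(I - K) = 0, i.e. 1 ∈ sigma(K)). (I - K) x = y is solvable iff y ⊥ ker((I - K)^*) = span{(13, -3, 1)}, i.e. iff 13y_1 - 3y_2 + y_3 = 0. When solvable, the solutions are x = y + c·(1, 3, -3), c arbitrary (ker(I - K) = span{(1, 3, -3)}, dimension 1).

K has rank 1, so it is an outer product K = u v^T: every row of K is a multiple of one row vector. Reading off the entries, u = (1, 3, -3) and v = (13, -3, 1) (row i of K equals u_i·v^T). A rank-one matrix u v^T satisfies K u = u (v·u) and kills the (2)-dimensional subspace v^⊥, so its characteristic polynomial is lambda^2 (lambda - v·u) with v·u = tr K = 1. Hence the eigenvalues of I - K are 1 (multiplicity 2) and 1 - (1) = 0, so det(I - K) = 0. (Direct check: I - K =
[[-12, 3, -1],
 [-39, 10, -3],
 [39, -9, 4]]
has determinant 0.) So 1 is an eigenvalue of K and (I - K) is not invertible. The finite-dimensional Fredholm alternative says: either (I - K) is invertible, or ker(I - K) ≠ {0} and then range(I - K) = ker((I - K)^*)^⊥, with dim ker(I - K) = dim ker((I - K)^*). We are in the second case, so we need both kernels. Kernel of I - K: (I - K) u = u - u (v·u) = u - u = 0, so ker(I - K) = span{u} = span{(1, 3, -3)} (it is exactly 1-dimensional because rank(I - K) = 2). Kernel of the adjoint: K is real, so (I - K)^* = I - K^T = I - v u^T, and (I - v u^T) v = v - v (u·v) = 0; hence ker((I - K)^*) = span{v} = span{(13, -3, 1)}. Therefore (I - K) x = y is solvable iff <y, v> = 0, i.e. iff 13y_1 - 3y_2 + y_3 = 0. When this holds, K y = u (v·y) = 0, so (I - K) y = y and x = y is a particular solution; the full solution set is the line x = y + c·u = y + c·(1, 3, -3), c ∈ C.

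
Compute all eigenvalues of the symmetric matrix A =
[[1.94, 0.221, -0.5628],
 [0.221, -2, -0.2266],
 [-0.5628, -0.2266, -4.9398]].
sigma(A) ≈ {-5, -2, 2}

A is real symmetric, so its spectrum consists of real eigenvalues. Expanding the characteristic polynomial of the displayed matrix gives
  det(λ I - A) = p(λ) = λ^3 + (5)λ^2 + (-4)λ + (-20).
Solving p(λ) = 0 yields eigenvalues ≈ -5, -2, 2. (A is shown rounded to 4 decimals, so these recover the underlying integer eigenvalues to within that precision.)
Verification: the trace of A = -5 equals the sum of eigenvalues -5, and det(A) ≈ 19.9999 matches the eigenvalue product 20.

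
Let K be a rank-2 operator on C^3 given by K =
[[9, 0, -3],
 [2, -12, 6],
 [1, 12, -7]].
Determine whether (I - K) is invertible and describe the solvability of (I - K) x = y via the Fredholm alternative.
(I - K) is invertible (det(I - K) = -145 ≠ 0), so for every y in C^3 the equation (I - K) x = y has a unique solution.

K has rank 2 and factors as K = U V^T = u1 v1^T + u2 v2^T with u1 = (-3, -2, 1), v1 = (-2, 3, -1), u2 = (-3, 2, -3), v2 = (-1, -3, 2) (multiplying out reproduces the displayed K). The nonzero eigenvalues of U V^T coincide with those of the 2 x 2 matrix G = V^T U = [[v1·u1, v1·u2], [v2·u1, v2·u2]] = [[-1, 15], [11, -9]], and by the Sylvester determinant identity det(I_3 - U V^T) = det(I_2 - V^T U) = det([[2, -15], [-11, 10]]) = (2)(10) - (-15)(-11) = -145. (Direct check: I - K =
[[-8, 0, 3],
 [-2, 13, -6],
 [-1, -12, 8]]
has determinant -145.) The finite-dimensional Fredholm alternative says: either (I - K) is invertible, or ker(I - K) ≠ {0} and then range(I - K) = ker((I - K)^*)^⊥, with dim ker(I - K) = dim ker((I - K)^*). Since det(I - K) ≠ 0, 1 is not an eigenvalue of K and ker(I - K) = {0}, so we are in the first case: for every y there is a unique x = (I - K)^(-1) y. (Explicitly, by the Woodbury identity, (I - U V^T)^(-1) = I + U (I_2 - G)^(-1) V^T.)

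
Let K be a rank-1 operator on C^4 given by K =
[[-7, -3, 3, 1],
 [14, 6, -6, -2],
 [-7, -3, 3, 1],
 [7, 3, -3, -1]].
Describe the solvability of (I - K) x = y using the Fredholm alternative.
(I - K) is singular (det(I - K) = 0, i.e. 1 ∈ sigma(K)). (I - K) x = y is solvable iff y ⊥ ker((I - K)^*) = span{(-7, -3, 3, 1)}, i.e. iff -7y_1 - 3y_2 + 3y_3 + y_4 = 0. When solvable, the solutions are x = y + c·(1, -2, 1, -1), c arbitrary (ker(I - K) = span{(1, -2, 1, -1)}, dimension 1).

K has rank 1, so it is an outer product K = u v^T: every row of K is a multiple of one row vector. Reading off the entries, u = (1, -2, 1, -1) and v = (-7, -3, 3, 1) (row i of K equals u_i·v^T). A rank-one matrix u v^T satisfies K u = u (v·u) and kills the (3)-dimensional subspace v^⊥, so its characteristic polynomial is lambda^3 (lambda - v·u) with v·u = tr K = 1. Hence the eigenvalues of I - K are 1 (multiplicity 3) and 1 - (1) = 0, so det(I - K) = 0. (Direct check: I - K =
[[8, 3, -3, -1],
 [-14, -5, 6, 2],
 [7, 3, -2, -1],
 [-7, -3, 3, 2]]
has determinant 0.) So 1 is an eigenvalue of K and (I - K) is not invertible. The finite-dimensional Fredholm alternative says: either (I - K) is invertible, or ker(I - K) ≠ {0} and then range(I - K) = ker((I - K)^*)^⊥, with dim ker(I - K) = dim ker((I - K)^*). We are in the second case, so we need both kernels. Kernel of I - K: (I - K) u = u - u (v·u) = u - u = 0, so ker(I - K) = span{u} = span{(1, -2, 1, -1)} (it is exactly 1-dimensional because rank(I - K) = 3). Kernel of the adjoint: K is real, so (I - K)^* = I - K^T = I - v u^T, and (I - v u^T) v = v - v (u·v) = 0; hence ker((I - K)^*) = span{v} = span{(-7, -3, 3, 1)}. Therefore (I - K) x = y is solvable iff <y, v> = 0, i.e. iff -7y_1 - 3y_2 + 3y_3 + y_4 = 0. When this holds, K y = u (v·y) = 0, so (I - K) y = y and x = y is a particular solution; the full solution set is the line x = y + c·u = y + c·(1, -2, 1, -1), c ∈ C.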